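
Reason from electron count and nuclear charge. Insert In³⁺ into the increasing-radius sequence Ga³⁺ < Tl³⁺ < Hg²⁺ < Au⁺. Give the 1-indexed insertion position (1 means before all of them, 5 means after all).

2

Electron counts and nuclear charges: Ga³⁺ (Z=31, 28 e⁻), In³⁺ (Z=49, 46 e⁻), Tl³⁺ (Z=81, 78 e⁻), Hg²⁺ (Z=80, 78 e⁻), Au⁺ (Z=79, 78 e⁻). Ga³⁺ < In³⁺ (same group, period 4 vs 5); In³⁺ < Tl³⁺ (same group, 1 shell fewer); Tl³⁺ < Hg²⁺ (both 78 e⁻, Z=81>80); Hg²⁺ < Au⁺ (isoelectronic, higher Z=80 is smaller).
With In³⁺ included the full order is Ga³⁺ < In³⁺ < Tl³⁺ < Hg²⁺ < Au⁺, so it takes position 2.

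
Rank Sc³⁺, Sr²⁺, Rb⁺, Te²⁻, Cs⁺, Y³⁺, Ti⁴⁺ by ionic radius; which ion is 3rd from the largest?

Ti⁴⁺: 18 e⁻, Z=22, Sc³⁺: 18 e⁻, Z=21, Y³⁺: 36 e⁻, Z=39, Sr²⁺: 36 e⁻, Z=38, Rb⁺: 36 e⁻, Z=37, Cs⁺: 54 e⁻, Z=55, Te²⁻: 54 e⁻, Z=52. Ti⁴⁺ < Sc³⁺ (isoelectronic, higher Z=22 is smaller); Sc³⁺ < Y³⁺ (same group, period 4 vs 5); Y³⁺ < Sr²⁺ (both 36 e⁻, Z=39>38); Sr²⁺ < Rb⁺ (both 36 e⁻, Z=38>37); Rb⁺ < Cs⁺ (same group, 1 shell fewer); Cs⁺ < Te²⁻ (both 54 e⁻, Z=55>52).
So the order is Ti⁴⁺ < Sc³⁺ < Y³⁺ < Sr²⁺ < Rb⁺ < Cs⁺ < Te²⁻; the 3rd-largest ion is Rb⁺.

Rb⁺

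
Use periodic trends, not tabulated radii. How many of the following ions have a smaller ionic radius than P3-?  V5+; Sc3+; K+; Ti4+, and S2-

All of these have 18 electrons (isoelectronic). With the same electron cloud, the ion with the most protons pulls it in tightest. Nuclear charges: V5+ (Z=23), Ti4+ (Z=22), Sc3+ (Z=21), K+ (Z=19), S2- (Z=16), P3- (Z=15). Highest Z is smallest.
Relative to P3-, the ions that are smaller are V5+, Ti4+, Sc3+, K+, S2-. Count: 5.

5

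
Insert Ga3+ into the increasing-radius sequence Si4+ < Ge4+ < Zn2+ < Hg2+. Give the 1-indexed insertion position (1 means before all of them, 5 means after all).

3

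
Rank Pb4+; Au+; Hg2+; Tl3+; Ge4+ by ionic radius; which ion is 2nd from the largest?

Hg2+

Ge4+ (Z=32, 28 e⁻), Pb4+ (Z=82, 78 e⁻), Tl3+ (Z=81, 78 e⁻), Hg2+ (Z=80, 78 e⁻), Au+ (Z=79, 78 e⁻). Ge4+ < Pb4+ (same group, period 4 vs 6); Pb4+ < Tl3+ (isoelectronic, higher Z=82 is smaller); Tl3+ < Hg2+ (isoelectronic, higher Z=81 is smaller); Hg2+ < Au+ (both 78 e⁻, Z=80>79).
So the order is Ge4+ < Pb4+ < Tl3+ < Hg2+ < Au+; the 2nd-largest ion is Hg2+.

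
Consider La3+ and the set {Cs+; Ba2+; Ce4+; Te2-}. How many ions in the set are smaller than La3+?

1

Isoelectronic series (54 e⁻ each). Size is set by nuclear charge: more protons means a smaller ion. Ce4+ (Z=58), La3+ (Z=57), Ba2+ (Z=56), Cs+ (Z=55), Te2- (Z=52).
Placing each against La3+: smaller — Ce4+; larger — Ba2+, Cs+, Te2-. So 1 is smaller.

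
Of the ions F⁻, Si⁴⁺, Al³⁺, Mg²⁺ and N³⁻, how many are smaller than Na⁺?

3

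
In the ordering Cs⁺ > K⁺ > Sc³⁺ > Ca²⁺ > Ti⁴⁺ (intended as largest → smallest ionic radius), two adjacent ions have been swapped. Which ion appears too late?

Ca²⁺

Check each adjacent pair. Sc³⁺ and Ca²⁺ are reversed: they are isoelectronic (18 e⁻) and Sc has more protons than Ca (21 vs 20), making Sc³⁺ smaller. No other neighbouring pair contradicts the periodic trends, so Ca²⁺ is the ion listed too late.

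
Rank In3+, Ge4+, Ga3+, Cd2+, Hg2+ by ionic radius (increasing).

Ge4+ < Ga3+ < In3+ < Cd2+ < Hg2+

First list Z and electron count for each: Ge4+ has 28 e⁻ (Z=32), Ga3+ has 28 e⁻ (Z=31), In3+ has 46 e⁻ (Z=49), Cd2+ has 46 e⁻ (Z=48), Hg2+ has 78 e⁻ (Z=80). Ge4+ < Ga3+ (both 28 e⁻, Z=32>31); Ga3+ < In3+ (same group, 1 shell fewer); In3+ < Cd2+ (both 46 e⁻, Z=49>48); Cd2+ < Hg2+ (same group, period 5 vs 6).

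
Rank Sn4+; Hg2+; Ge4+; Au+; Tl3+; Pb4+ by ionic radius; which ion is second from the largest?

Tabulating Z and e⁻: Ge4+ (Z=32, 28 e⁻), Sn4+ (Z=50, 46 e⁻), Pb4+ (Z=82, 78 e⁻), Tl3+ (Z=81, 78 e⁻), Hg2+ (Z=80, 78 e⁻), Au+ (Z=79, 78 e⁻). Ge4+ < Sn4+ (same group, 1 shell fewer); Sn4+ < Pb4+ (same group, period 5 vs 6); Pb4+ < Tl3+ (isoelectronic, higher Z=82 is smaller); Tl3+ < Hg2+ (both 78 e⁻, Z=81>80); Hg2+ < Au+ (both 78 e⁻, Z=80>79).
That gives Ge4+ < Sn4+ < Pb4+ < Tl3+ < Hg2+ < Au+. From the largest end, number 2 is Hg2+.

Hg2+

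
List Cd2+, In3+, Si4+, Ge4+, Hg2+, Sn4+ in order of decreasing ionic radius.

Tabulating Z and e⁻: Si4+: 10 e⁻, Z=14, Ge4+: 28 e⁻, Z=32, Sn4+: 46 e⁻, Z=50, In3+: 46 e⁻, Z=49, Cd2+: 46 e⁻, Z=48, Hg2+: 78 e⁻, Z=80. Si4+ < Ge4+ (same group, period 3 vs 4); Ge4+ < Sn4+ (same group, 1 shell fewer); Sn4+ < In3+ (isoelectronic, higher Z=50 is smaller); In3+ < Cd2+ (both 46 e⁻, Z=49>48); Cd2+ < Hg2+ (same group, period 5 vs 6).

Hg2+ > Cd2+ > In3+ > Sn4+ > Ge4+ > Si4+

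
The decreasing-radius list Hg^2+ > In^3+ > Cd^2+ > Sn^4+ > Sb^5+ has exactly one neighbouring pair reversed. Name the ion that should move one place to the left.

Cd^2+

The pair In^3+, Cd^2+ is the wrong way round — they are isoelectronic (46 e⁻) and In has more protons than Cd (49 vs 48), making In^3+ smaller. All other adjacent pairs agree with periodic trends, so Cd^2+ is the misplaced ion.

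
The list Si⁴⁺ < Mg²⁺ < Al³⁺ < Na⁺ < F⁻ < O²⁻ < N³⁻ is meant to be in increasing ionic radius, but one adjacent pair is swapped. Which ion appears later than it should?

Check each adjacent pair. Mg²⁺ and Al³⁺ are reversed: both have 10 electrons but Z(Al)=13 > Z(Mg)=12, so Al³⁺ should be the smaller of the two. No other neighbouring pair contradicts the periodic trends, so Al³⁺ is the ion listed too late.

Al³⁺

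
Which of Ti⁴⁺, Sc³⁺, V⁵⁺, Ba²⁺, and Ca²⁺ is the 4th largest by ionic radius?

Ti⁴⁺

Tabulating Z and e⁻: V⁵⁺: 18 e⁻, Z=23, Ti⁴⁺: 18 e⁻, Z=22, Sc³⁺: 18 e⁻, Z=21, Ca²⁺: 18 e⁻, Z=20, Ba²⁺: 54 e⁻, Z=56. V⁵⁺ < Ti⁴⁺ (isoelectronic, higher Z=23 is smaller); Ti⁴⁺ < Sc³⁺ (both 18 e⁻, Z=22>21); Sc³⁺ < Ca²⁺ (isoelectronic, higher Z=21 is smaller); Ca²⁺ < Ba²⁺ (same group, period 4 vs 6).
Full ascending order: V⁵⁺ < Ti⁴⁺ < Sc³⁺ < Ca²⁺ < Ba²⁺. Counting from the largest, position 4 is Ti⁴⁺.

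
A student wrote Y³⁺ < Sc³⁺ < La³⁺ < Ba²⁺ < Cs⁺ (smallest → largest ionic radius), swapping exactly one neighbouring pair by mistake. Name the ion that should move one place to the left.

Sc³⁺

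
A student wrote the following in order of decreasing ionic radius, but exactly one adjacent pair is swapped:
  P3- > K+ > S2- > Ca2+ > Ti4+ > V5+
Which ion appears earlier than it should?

Check each adjacent pair. K+ and S2- are reversed: both have 18 electrons but Z(K)=19 > Z(S)=16, so K+ should be the smaller of the two. No other neighbouring pair contradicts the periodic trends, so K+ is the ion listed too early.

K+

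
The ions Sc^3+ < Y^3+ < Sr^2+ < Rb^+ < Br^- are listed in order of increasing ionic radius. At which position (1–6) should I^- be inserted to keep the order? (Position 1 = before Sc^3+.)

6

Tabulating Z and e⁻: Sc^3+ has 18 e⁻ (Z=21), Y^3+ has 36 e⁻ (Z=39), Sr^2+ has 36 e⁻ (Z=38), Rb^+ has 36 e⁻ (Z=37), Br^- has 36 e⁻ (Z=35), I^- has 54 e⁻ (Z=53). Sc^3+ < Y^3+ (same group, period 4 vs 5); Y^3+ < Sr^2+ (both 36 e⁻, Z=39>38); Sr^2+ < Rb^+ (both 36 e⁻, Z=38>37); Rb^+ < Br^- (isoelectronic, higher Z=37 is smaller); Br^- < I^- (same group, period 4 vs 5).
With I^- included the full order is Sc^3+ < Y^3+ < Sr^2+ < Rb^+ < Br^- < I^-, so it takes position 6.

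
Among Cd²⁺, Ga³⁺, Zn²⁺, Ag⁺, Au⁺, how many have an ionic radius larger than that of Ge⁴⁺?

Tabulating Z and e⁻: Ge⁴⁺ has 28 e⁻ (Z=32), Ga³⁺ has 28 e⁻ (Z=31), Zn²⁺ has 28 e⁻ (Z=30), Cd²⁺ has 46 e⁻ (Z=48), Ag⁺ has 46 e⁻ (Z=47), Au⁺ has 78 e⁻ (Z=79). Ge⁴⁺ < Ga³⁺ (isoelectronic, higher Z=32 is smaller); Ga³⁺ < Zn²⁺ (both 28 e⁻, Z=31>30); Zn²⁺ < Cd²⁺ (same group, 1 shell fewer); Cd²⁺ < Ag⁺ (isoelectronic, higher Z=48 is smaller); Ag⁺ < Au⁺ (same group, 1 shell fewer).
Relative to Ge⁴⁺, the ions that are larger are Ga³⁺, Zn²⁺, Cd²⁺, Ag⁺, Au⁺. Count: 5.

5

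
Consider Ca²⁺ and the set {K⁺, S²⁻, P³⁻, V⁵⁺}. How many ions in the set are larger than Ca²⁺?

3

All of these have 18 electrons (isoelectronic). With the same electron cloud, the ion with the most protons pulls it in tightest. Nuclear charges: V⁵⁺ (Z=23), Ca²⁺ (Z=20), K⁺ (Z=19), S²⁻ (Z=16), P³⁻ (Z=15). Highest Z is smallest.
Placing each against Ca²⁺: smaller — V⁵⁺; larger — K⁺, S²⁻, P³⁻. So 3 are larger.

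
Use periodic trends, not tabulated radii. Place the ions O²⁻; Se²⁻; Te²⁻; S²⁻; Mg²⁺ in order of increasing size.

Mg²⁺ < O²⁻ < S²⁻ < Se²⁻ < Te²⁻

Mg²⁺: 10 e⁻, Z=12, O²⁻: 10 e⁻, Z=8, S²⁻: 18 e⁻, Z=16, Se²⁻: 36 e⁻, Z=34, Te²⁻: 54 e⁻, Z=52. Mg²⁺ < O²⁻ (both 10 e⁻, Z=12>8); O²⁻ < S²⁻ (same group, 1 shell fewer); S²⁻ < Se²⁻ (same group, 1 shell fewer); Se²⁻ < Te²⁻ (same group, period 4 vs 5).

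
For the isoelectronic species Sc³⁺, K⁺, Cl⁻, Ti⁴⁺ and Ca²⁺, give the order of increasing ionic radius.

Ti⁴⁺ < Sc³⁺ < Ca²⁺ < K⁺ < Cl⁻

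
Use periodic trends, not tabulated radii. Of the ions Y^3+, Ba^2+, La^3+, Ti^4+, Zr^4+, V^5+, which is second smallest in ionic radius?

Ti^4+

Tabulating Z and e⁻: V^5+ (Z=23, 18 e⁻), Ti^4+ (Z=22, 18 e⁻), Zr^4+ (Z=40, 36 e⁻), Y^3+ (Z=39, 36 e⁻), La^3+ (Z=57, 54 e⁻), Ba^2+ (Z=56, 54 e⁻). V^5+ < Ti^4+ (both 18 e⁻, Z=23>22); Ti^4+ < Zr^4+ (same group, period 4 vs 5); Zr^4+ < Y^3+ (isoelectronic, higher Z=40 is smaller); Y^3+ < La^3+ (same group, 1 shell fewer); La^3+ < Ba^2+ (isoelectronic, higher Z=57 is smaller).
Full ascending order: V^5+ < Ti^4+ < Zr^4+ < Y^3+ < La^3+ < Ba^2+. Counting from the smallest, position 2 is Ti^4+.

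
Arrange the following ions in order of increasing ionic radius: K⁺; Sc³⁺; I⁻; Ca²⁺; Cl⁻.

Work out protons and electrons: Sc³⁺ (Z=21, 18 e⁻), Ca²⁺ (Z=20, 18 e⁻), K⁺ (Z=19, 18 e⁻), Cl⁻ (Z=17, 18 e⁻), I⁻ (Z=53, 54 e⁻). Sc³⁺ < Ca²⁺ (isoelectronic, higher Z=21 is smaller); Ca²⁺ < K⁺ (isoelectronic, higher Z=20 is smaller); K⁺ < Cl⁻ (isoelectronic, higher Z=19 is smaller); Cl⁻ < I⁻ (same group, period 3 vs 5).

Sc³⁺ < Ca²⁺ < K⁺ < Cl⁻ < I⁻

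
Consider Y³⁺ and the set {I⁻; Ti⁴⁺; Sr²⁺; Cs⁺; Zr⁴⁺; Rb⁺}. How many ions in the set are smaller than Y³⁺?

Tabulating Z and e⁻: Ti⁴⁺ has 18 e⁻ (Z=22), Zr⁴⁺ has 36 e⁻ (Z=40), Y³⁺ has 36 e⁻ (Z=39), Sr²⁺ has 36 e⁻ (Z=38), Rb⁺ has 36 e⁻ (Z=37), Cs⁺ has 54 e⁻ (Z=55), I⁻ has 54 e⁻ (Z=53). Ti⁴⁺ < Zr⁴⁺ (same group, 1 shell fewer); Zr⁴⁺ < Y³⁺ (both 36 e⁻, Z=40>39); Y³⁺ < Sr²⁺ (both 36 e⁻, Z=39>38); Sr²⁺ < Rb⁺ (isoelectronic, higher Z=38 is smaller); Rb⁺ < Cs⁺ (same group, 1 shell fewer); Cs⁺ < I⁻ (both 54 e⁻, Z=55>53).
Placing each against Y³⁺: smaller — Ti⁴⁺, Zr⁴⁺; larger — Sr²⁺, Rb⁺, Cs⁺, I⁻. That's 2.

2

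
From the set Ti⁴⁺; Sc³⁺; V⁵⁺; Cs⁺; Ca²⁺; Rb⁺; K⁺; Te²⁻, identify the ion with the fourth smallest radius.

Ca²⁺

First list Z and electron count for each: V⁵⁺ (Z=23, 18 e⁻), Ti⁴⁺ (Z=22, 18 e⁻), Sc³⁺ (Z=21, 18 e⁻), Ca²⁺ (Z=20, 18 e⁻), K⁺ (Z=19, 18 e⁻), Rb⁺ (Z=37, 36 e⁻), Cs⁺ (Z=55, 54 e⁻), Te²⁻ (Z=52, 54 e⁻). V⁵⁺ < Ti⁴⁺ (isoelectronic, higher Z=23 is smaller); Ti⁴⁺ < Sc³⁺ (isoelectronic, higher Z=22 is smaller); Sc³⁺ < Ca²⁺ (both 18 e⁻, Z=21>20); Ca²⁺ < K⁺ (both 18 e⁻, Z=20>19); K⁺ < Rb⁺ (same group, period 4 vs 5); Rb⁺ < Cs⁺ (same group, period 5 vs 6); Cs⁺ < Te²⁻ (both 54 e⁻, Z=55>52).
So the order is V⁵⁺ < Ti⁴⁺ < Sc³⁺ < Ca²⁺ < K⁺ < Rb⁺ < Cs⁺ < Te²⁻; the 4th-smallest ion is Ca²⁺.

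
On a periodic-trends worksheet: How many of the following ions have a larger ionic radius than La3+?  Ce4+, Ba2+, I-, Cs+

3

These species are isoelectronic with 54 electrons. The only difference is the number of protons: Ce4+ (Z=58), La3+ (Z=57), Ba2+ (Z=56), Cs+ (Z=55), I- (Z=53). The strongest nuclear pull (Ce4+) gives the smallest ion.
Relative to La3+, the ions that are larger are Ba2+, Cs+, I-. Count: 3.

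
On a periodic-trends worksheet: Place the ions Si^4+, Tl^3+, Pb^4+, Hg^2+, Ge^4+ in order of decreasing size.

Hg^2+ > Tl^3+ > Pb^4+ > Ge^4+ > Si^4+

First list Z and electron count for each: Si^4+ has 10 e⁻ (Z=14), Ge^4+ has 28 e⁻ (Z=32), Pb^4+ has 78 e⁻ (Z=82), Tl^3+ has 78 e⁻ (Z=81), Hg^2+ has 78 e⁻ (Z=80). Si^4+ < Ge^4+ (same group, 1 shell fewer); Ge^4+ < Pb^4+ (same group, 2 shells fewer); Pb^4+ < Tl^3+ (isoelectronic, higher Z=82 is smaller); Tl^3+ < Hg^2+ (isoelectronic, higher Z=81 is smaller).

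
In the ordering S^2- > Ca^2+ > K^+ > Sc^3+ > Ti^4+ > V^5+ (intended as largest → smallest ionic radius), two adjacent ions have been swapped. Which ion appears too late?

The pair Ca^2+, K^+ is the wrong way round — both have 18 electrons but Z(Ca)=20 > Z(K)=19, so Ca^2+ should be the smaller of the two. All other adjacent pairs agree with periodic trends, so K^+ is the misplaced ion.

K^+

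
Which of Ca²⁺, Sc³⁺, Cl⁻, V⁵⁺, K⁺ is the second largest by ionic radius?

These species are isoelectronic with 18 electrons. The only difference is the number of protons: V⁵⁺ (Z=23), Sc³⁺ (Z=21), Ca²⁺ (Z=20), K⁺ (Z=19), Cl⁻ (Z=17). The strongest nuclear pull (V⁵⁺) gives the smallest ion.
So the order is V⁵⁺ < Sc³⁺ < Ca²⁺ < K⁺ < Cl⁻; the 2nd-largest ion is K⁺.

K⁺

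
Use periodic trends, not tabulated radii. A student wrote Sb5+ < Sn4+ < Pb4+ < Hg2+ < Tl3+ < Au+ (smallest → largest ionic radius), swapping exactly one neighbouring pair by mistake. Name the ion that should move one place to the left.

The pair Hg2+, Tl3+ is the wrong way round — Tl3+ and Hg2+ share 78 electrons; the higher nuclear charge on Tl (Z=81) contracts it more, so Tl3+ < Hg2+. All other adjacent pairs agree with periodic trends, so Tl3+ is the misplaced ion.

Tl3+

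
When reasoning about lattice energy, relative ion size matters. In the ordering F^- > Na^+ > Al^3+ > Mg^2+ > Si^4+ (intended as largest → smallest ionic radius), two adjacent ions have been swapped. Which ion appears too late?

Mg^2+

The pair Al^3+, Mg^2+ is the wrong way round — Al^3+ and Mg^2+ share 10 electrons; the higher nuclear charge on Al (Z=13) contracts it more, so Al^3+ < Mg^2+. All other adjacent pairs agree with periodic trends, so Mg^2+ is the misplaced ion.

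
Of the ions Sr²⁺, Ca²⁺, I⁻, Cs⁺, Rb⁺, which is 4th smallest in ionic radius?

Electron counts and nuclear charges: Ca²⁺ has 18 e⁻ (Z=20), Sr²⁺ has 36 e⁻ (Z=38), Rb⁺ has 36 e⁻ (Z=37), Cs⁺ has 54 e⁻ (Z=55), I⁻ has 54 e⁻ (Z=53). Ca²⁺ < Sr²⁺ (same group, 1 shell fewer); Sr²⁺ < Rb⁺ (both 36 e⁻, Z=38>37); Rb⁺ < Cs⁺ (same group, period 5 vs 6); Cs⁺ < I⁻ (isoelectronic, higher Z=55 is smaller).
Full ascending order: Ca²⁺ < Sr²⁺ < Rb⁺ < Cs⁺ < I⁻. Counting from the smallest, position 4 is Cs⁺.

Cs⁺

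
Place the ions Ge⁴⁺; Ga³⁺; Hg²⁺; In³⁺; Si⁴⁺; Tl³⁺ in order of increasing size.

Work out protons and electrons: Si⁴⁺: 10 e⁻, Z=14, Ge⁴⁺: 28 e⁻, Z=32, Ga³⁺: 28 e⁻, Z=31, In³⁺: 46 e⁻, Z=49, Tl³⁺: 78 e⁻, Z=81, Hg²⁺: 78 e⁻, Z=80. Si⁴⁺ < Ge⁴⁺ (same group, period 3 vs 4); Ge⁴⁺ < Ga³⁺ (isoelectronic, higher Z=32 is smaller); Ga³⁺ < In³⁺ (same group, 1 shell fewer); In³⁺ < Tl³⁺ (same group, period 5 vs 6); Tl³⁺ < Hg²⁺ (isoelectronic, higher Z=81 is smaller).

Si⁴⁺ < Ge⁴⁺ < Ga³⁺ < In³⁺ < Tl³⁺ < Hg²⁺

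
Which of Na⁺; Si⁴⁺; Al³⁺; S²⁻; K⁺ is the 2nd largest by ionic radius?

Si⁴⁺ has 10 e⁻ (Z=14), Al³⁺ has 10 e⁻ (Z=13), Na⁺ has 10 e⁻ (Z=11), K⁺ has 18 e⁻ (Z=19), S²⁻ has 18 e⁻ (Z=16). Si⁴⁺ < Al³⁺ (both 10 e⁻, Z=14>13); Al³⁺ < Na⁺ (isoelectronic, higher Z=13 is smaller); Na⁺ < K⁺ (same group, period 3 vs 4); K⁺ < S²⁻ (isoelectronic, higher Z=19 is smaller).
Ordering: Si⁴⁺ < Al³⁺ < Na⁺ < K⁺ < S²⁻. The 2nd largest is K⁺.

K⁺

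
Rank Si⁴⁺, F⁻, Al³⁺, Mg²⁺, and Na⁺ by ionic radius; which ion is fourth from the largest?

All of these have 10 electrons (isoelectronic). With the same electron cloud, the ion with the most protons pulls it in tightest. Nuclear charges: Si⁴⁺ (Z=14), Al³⁺ (Z=13), Mg²⁺ (Z=12), Na⁺ (Z=11), F⁻ (Z=9). Highest Z is smallest.
Ordering: Si⁴⁺ < Al³⁺ < Mg²⁺ < Na⁺ < F⁻. The fourth largest is Al³⁺.

Al³⁺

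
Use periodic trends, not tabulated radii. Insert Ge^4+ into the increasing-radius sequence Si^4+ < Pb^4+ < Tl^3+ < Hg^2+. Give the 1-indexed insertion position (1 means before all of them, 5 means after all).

2

First list Z and electron count for each: Si^4+ has 10 e⁻ (Z=14), Ge^4+ has 28 e⁻ (Z=32), Pb^4+ has 78 e⁻ (Z=82), Tl^3+ has 78 e⁻ (Z=81), Hg^2+ has 78 e⁻ (Z=80). Si^4+ < Ge^4+ (same group, 1 shell fewer); Ge^4+ < Pb^4+ (same group, 2 shells fewer); Pb^4+ < Tl^3+ (both 78 e⁻, Z=82>81); Tl^3+ < Hg^2+ (isoelectronic, higher Z=81 is smaller).
Putting Ge^4+ in gives Si^4+ < Ge^4+ < Pb^4+ < Tl^3+ < Hg^2+; it lands at slot 2.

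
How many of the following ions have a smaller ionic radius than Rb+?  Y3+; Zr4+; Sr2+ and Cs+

Zr4+ (Z=40, 36 e⁻), Y3+ (Z=39, 36 e⁻), Sr2+ (Z=38, 36 e⁻), Rb+ (Z=37, 36 e⁻), Cs+ (Z=55, 54 e⁻). Zr4+ < Y3+ (both 36 e⁻, Z=40>39); Y3+ < Sr2+ (isoelectronic, higher Z=39 is smaller); Sr2+ < Rb+ (both 36 e⁻, Z=38>37); Rb+ < Cs+ (same group, period 5 vs 6).
Placing each against Rb+: smaller — Zr4+, Y3+, Sr2+; larger — Cs+. Count: 3.

3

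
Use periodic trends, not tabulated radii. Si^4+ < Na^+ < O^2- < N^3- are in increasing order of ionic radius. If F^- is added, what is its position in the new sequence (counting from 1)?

All of these have 10 electrons (isoelectronic). With the same electron cloud, the ion with the most protons pulls it in tightest. Nuclear charges: Si^4+ (Z=14), Na^+ (Z=11), F^- (Z=9), O^2- (Z=8), N^3- (Z=7). Highest Z is smallest.
Putting F^- in gives Si^4+ < Na^+ < F^- < O^2- < N^3-; it lands at slot 3.

3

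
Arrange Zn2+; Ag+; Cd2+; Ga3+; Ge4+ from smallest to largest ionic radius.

Work out protons and electrons: Ge4+ (Z=32, 28 e⁻), Ga3+ (Z=31, 28 e⁻), Zn2+ (Z=30, 28 e⁻), Cd2+ (Z=48, 46 e⁻), Ag+ (Z=47, 46 e⁻). Ge4+ < Ga3+ (isoelectronic, higher Z=32 is smaller); Ga3+ < Zn2+ (both 28 e⁻, Z=31>30); Zn2+ < Cd2+ (same group, period 4 vs 5); Cd2+ < Ag+ (both 46 e⁻, Z=48>47).

Ge4+ < Ga3+ < Zn2+ < Cd2+ < Ag+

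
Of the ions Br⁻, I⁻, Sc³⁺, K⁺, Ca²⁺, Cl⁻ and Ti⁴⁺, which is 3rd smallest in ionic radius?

Work out protons and electrons: Ti⁴⁺ (Z=22, 18 e⁻), Sc³⁺ (Z=21, 18 e⁻), Ca²⁺ (Z=20, 18 e⁻), K⁺ (Z=19, 18 e⁻), Cl⁻ (Z=17, 18 e⁻), Br⁻ (Z=35, 36 e⁻), I⁻ (Z=53, 54 e⁻). Ti⁴⁺ < Sc³⁺ (isoelectronic, higher Z=22 is smaller); Sc³⁺ < Ca²⁺ (both 18 e⁻, Z=21>20); Ca²⁺ < K⁺ (isoelectronic, higher Z=20 is smaller); K⁺ < Cl⁻ (isoelectronic, higher Z=19 is smaller); Cl⁻ < Br⁻ (same group, 1 shell fewer); Br⁻ < I⁻ (same group, 1 shell fewer).
Ordering: Ti⁴⁺ < Sc³⁺ < Ca²⁺ < K⁺ < Cl⁻ < Br⁻ < I⁻. The 3rd smallest is Ca²⁺.

Ca²⁺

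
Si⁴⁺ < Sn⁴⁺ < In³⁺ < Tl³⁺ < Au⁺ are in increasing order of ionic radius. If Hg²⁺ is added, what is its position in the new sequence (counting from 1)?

Si⁴⁺: 10 e⁻, Z=14, Sn⁴⁺: 46 e⁻, Z=50, In³⁺: 46 e⁻, Z=49, Tl³⁺: 78 e⁻, Z=81, Hg²⁺: 78 e⁻, Z=80, Au⁺: 78 e⁻, Z=79. Si⁴⁺ < Sn⁴⁺ (same group, 2 shells fewer); Sn⁴⁺ < In³⁺ (isoelectronic, higher Z=50 is smaller); In³⁺ < Tl³⁺ (same group, period 5 vs 6); Tl³⁺ < Hg²⁺ (both 78 e⁻, Z=81>80); Hg²⁺ < Au⁺ (both 78 e⁻, Z=80>79).
With Hg²⁺ included the full order is Si⁴⁺ < Sn⁴⁺ < In³⁺ < Tl³⁺ < Hg²⁺ < Au⁺, so it takes position 5.

5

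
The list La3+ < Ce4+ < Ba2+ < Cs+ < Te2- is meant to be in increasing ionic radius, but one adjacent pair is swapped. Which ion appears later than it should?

Ce4+

Compare adjacent ions: both have 54 electrons but Z(Ce)=58 > Z(La)=57, so Ce4+ should be the smaller of the two — yet in this increasing list La3+ sits before Ce4+. Nothing else is reversed, so Ce4+ should move one place to the left.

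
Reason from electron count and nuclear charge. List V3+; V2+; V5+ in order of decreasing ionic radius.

V2+ > V3+ > V5+

For a single element, ionic radius drops as positive charge rises — V5+ < V2+.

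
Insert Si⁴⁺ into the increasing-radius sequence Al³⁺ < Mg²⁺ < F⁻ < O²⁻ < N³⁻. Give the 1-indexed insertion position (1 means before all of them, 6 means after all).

All of these have 10 electrons (isoelectronic). With the same electron cloud, the ion with the most protons pulls it in tightest. Nuclear charges: Si⁴⁺ (Z=14), Al³⁺ (Z=13), Mg²⁺ (Z=12), F⁻ (Z=9), O²⁻ (Z=8), N³⁻ (Z=7). Highest Z is smallest.
Merged order: Si⁴⁺ < Al³⁺ < Mg²⁺ < F⁻ < O²⁻ < N³⁻ — Si⁴⁺ is number 1.

1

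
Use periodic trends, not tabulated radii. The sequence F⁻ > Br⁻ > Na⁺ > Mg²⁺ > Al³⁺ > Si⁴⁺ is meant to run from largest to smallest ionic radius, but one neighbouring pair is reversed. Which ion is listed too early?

F⁻

Check each adjacent pair. F⁻ and Br⁻ are reversed: same group and charge — period 2 sits above period 4, so F⁻ is smaller. No other neighbouring pair contradicts the periodic trends, so F⁻ is the ion listed too early.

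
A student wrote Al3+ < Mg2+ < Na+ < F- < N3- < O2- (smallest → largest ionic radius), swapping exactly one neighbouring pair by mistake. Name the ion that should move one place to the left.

O2-

Scanning neighbour by neighbour, only N3-/O2- violates a trend: O2- and N3- share 10 electrons; the higher nuclear charge on O (Z=8) contracts it more, so O2- < N3-. That makes O2- the one sitting a position late relative to where it belongs.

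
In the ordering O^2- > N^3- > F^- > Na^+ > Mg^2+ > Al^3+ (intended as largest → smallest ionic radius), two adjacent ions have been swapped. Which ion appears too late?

N^3-

Scanning neighbour by neighbour, only O^2-/N^3- violates a trend: both have 10 electrons but Z(O)=8 > Z(N)=7, so O^2- should be the smaller of the two. That makes N^3- the one sitting a position late relative to where it belongs.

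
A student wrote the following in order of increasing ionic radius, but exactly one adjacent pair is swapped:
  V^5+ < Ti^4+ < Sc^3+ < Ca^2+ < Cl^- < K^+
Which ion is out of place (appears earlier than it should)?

The pair Cl^-, K^+ is the wrong way round — they are isoelectronic (18 e⁻) and K has more protons than Cl (19 vs 17), making K^+ smaller. All other adjacent pairs agree with periodic trends, so Cl^- is the misplaced ion.

Cl^-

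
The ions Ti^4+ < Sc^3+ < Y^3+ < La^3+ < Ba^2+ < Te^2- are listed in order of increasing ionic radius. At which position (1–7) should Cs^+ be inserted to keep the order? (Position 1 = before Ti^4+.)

6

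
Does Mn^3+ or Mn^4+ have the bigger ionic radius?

Mn^3+

Same element, different charge: the more highly charged cation has fewer electrons and a greater effective nuclear charge per electron, making Mn^4+ the smallest.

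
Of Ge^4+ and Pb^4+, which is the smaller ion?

Same group, same charge. Going down the group adds an extra shell of electrons, so the ion gets larger: Ge^4+ is highest in the group and smallest.

Ge^4+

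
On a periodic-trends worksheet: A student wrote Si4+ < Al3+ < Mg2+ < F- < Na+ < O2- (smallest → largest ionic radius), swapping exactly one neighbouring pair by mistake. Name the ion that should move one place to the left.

Na+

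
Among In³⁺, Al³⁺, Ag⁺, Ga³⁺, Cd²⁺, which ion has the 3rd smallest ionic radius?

In³⁺

Electron counts and nuclear charges: Al³⁺: 10 e⁻, Z=13, Ga³⁺: 28 e⁻, Z=31, In³⁺: 46 e⁻, Z=49, Cd²⁺: 46 e⁻, Z=48, Ag⁺: 46 e⁻, Z=47. Al³⁺ < Ga³⁺ (same group, 1 shell fewer); Ga³⁺ < In³⁺ (same group, 1 shell fewer); In³⁺ < Cd²⁺ (isoelectronic, higher Z=49 is smaller); Cd²⁺ < Ag⁺ (both 46 e⁻, Z=48>47).
That gives Al³⁺ < Ga³⁺ < In³⁺ < Cd²⁺ < Ag⁺. From the smallest end, number 3 is In³⁺.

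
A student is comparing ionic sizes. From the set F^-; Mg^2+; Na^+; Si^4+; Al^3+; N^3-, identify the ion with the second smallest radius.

Each ion has 10 electrons. The ranking follows nuclear charge in reverse — greater Z gives a smaller radius. Si^4+ (Z=14), Al^3+ (Z=13), Mg^2+ (Z=12), Na^+ (Z=11), F^- (Z=9), N^3- (Z=7).
So the order is Si^4+ < Al^3+ < Mg^2+ < Na^+ < F^- < N^3-; the 2nd-smallest ion is Al^3+.

Al^3+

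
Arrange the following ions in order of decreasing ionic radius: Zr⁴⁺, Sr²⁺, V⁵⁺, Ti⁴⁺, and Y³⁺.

First list Z and electron count for each: V⁵⁺: 18 e⁻, Z=23, Ti⁴⁺: 18 e⁻, Z=22, Zr⁴⁺: 36 e⁻, Z=40, Y³⁺: 36 e⁻, Z=39, Sr²⁺: 36 e⁻, Z=38. V⁵⁺ < Ti⁴⁺ (both 18 e⁻, Z=23>22); Ti⁴⁺ < Zr⁴⁺ (same group, 1 shell fewer); Zr⁴⁺ < Y³⁺ (both 36 e⁻, Z=40>39); Y³⁺ < Sr²⁺ (isoelectronic, higher Z=39 is smaller).

Sr²⁺ > Y³⁺ > Zr⁴⁺ > Ti⁴⁺ > V⁵⁺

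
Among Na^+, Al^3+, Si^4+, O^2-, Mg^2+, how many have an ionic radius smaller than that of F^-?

Isoelectronic series (10 e⁻ each). Size is set by nuclear charge: more protons means a smaller ion. Si^4+ (Z=14), Al^3+ (Z=13), Mg^2+ (Z=12), Na^+ (Z=11), F^- (Z=9), O^2- (Z=8).
Relative to F^-, the ions that are smaller are Si^4+, Al^3+, Mg^2+, Na^+. Count: 4.

4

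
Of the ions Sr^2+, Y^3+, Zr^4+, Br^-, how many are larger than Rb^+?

Isoelectronic series (36 e⁻ each). Size is set by nuclear charge: more protons means a smaller ion. Zr^4+ (Z=40), Y^3+ (Z=39), Sr^2+ (Z=38), Rb^+ (Z=37), Br^- (Z=35).
Overall: Zr^4+ < Y^3+ < Sr^2+ < Rb^+ < Br^-. Rb^+ has 3 below it and 1 above. Count: 1.

1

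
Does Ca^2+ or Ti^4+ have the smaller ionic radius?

Isoelectronic series (18 e⁻ each). Size is set by nuclear charge: more protons means a smaller ion. Ti^4+ (Z=22), Ca^2+ (Z=20).

Ti^4+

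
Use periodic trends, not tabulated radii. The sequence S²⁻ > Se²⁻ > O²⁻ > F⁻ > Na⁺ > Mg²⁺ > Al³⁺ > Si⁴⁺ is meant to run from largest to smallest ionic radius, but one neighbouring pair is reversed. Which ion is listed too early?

Check each adjacent pair. S²⁻ and Se²⁻ are reversed: both in group 16 with the same charge; S²⁻ (period 3) has the smaller radius. No other neighbouring pair contradicts the periodic trends, so S²⁻ is the ion listed too early.

S²⁻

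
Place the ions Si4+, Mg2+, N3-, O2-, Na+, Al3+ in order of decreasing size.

N3- > O2- > Na+ > Mg2+ > Al3+ > Si4+

All of these have 10 electrons (isoelectronic). With the same electron cloud, the ion with the most protons pulls it in tightest. Nuclear charges: Si4+ (Z=14), Al3+ (Z=13), Mg2+ (Z=12), Na+ (Z=11), O2- (Z=8), N3- (Z=7). Highest Z is smallest.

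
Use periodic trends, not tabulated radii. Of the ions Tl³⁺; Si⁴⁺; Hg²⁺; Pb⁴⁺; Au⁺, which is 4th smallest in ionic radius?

Electron counts and nuclear charges: Si⁴⁺ has 10 e⁻ (Z=14), Pb⁴⁺ has 78 e⁻ (Z=82), Tl³⁺ has 78 e⁻ (Z=81), Hg²⁺ has 78 e⁻ (Z=80), Au⁺ has 78 e⁻ (Z=79). Si⁴⁺ < Pb⁴⁺ (same group, 3 shells fewer); Pb⁴⁺ < Tl³⁺ (both 78 e⁻, Z=82>81); Tl³⁺ < Hg²⁺ (isoelectronic, higher Z=81 is smaller); Hg²⁺ < Au⁺ (both 78 e⁻, Z=80>79).
Ordering: Si⁴⁺ < Pb⁴⁺ < Tl³⁺ < Hg²⁺ < Au⁺. The 4th smallest is Hg²⁺.

Hg²⁺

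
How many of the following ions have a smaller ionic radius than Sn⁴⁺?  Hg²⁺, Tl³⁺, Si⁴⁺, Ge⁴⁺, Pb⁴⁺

Electron counts and nuclear charges: Si⁴⁺: 10 e⁻, Z=14, Ge⁴⁺: 28 e⁻, Z=32, Sn⁴⁺: 46 e⁻, Z=50, Pb⁴⁺: 78 e⁻, Z=82, Tl³⁺: 78 e⁻, Z=81, Hg²⁺: 78 e⁻, Z=80. Si⁴⁺ < Ge⁴⁺ (same group, 1 shell fewer); Ge⁴⁺ < Sn⁴⁺ (same group, 1 shell fewer); Sn⁴⁺ < Pb⁴⁺ (same group, 1 shell fewer); Pb⁴⁺ < Tl³⁺ (both 78 e⁻, Z=82>81); Tl³⁺ < Hg²⁺ (both 78 e⁻, Z=81>80).
Placing each against Sn⁴⁺: smaller — Si⁴⁺, Ge⁴⁺; larger — Pb⁴⁺, Tl³⁺, Hg²⁺. Count: 2.

2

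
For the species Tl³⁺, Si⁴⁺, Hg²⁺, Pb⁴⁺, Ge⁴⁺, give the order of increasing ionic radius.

Work out protons and electrons: Si⁴⁺ (Z=14, 10 e⁻), Ge⁴⁺ (Z=32, 28 e⁻), Pb⁴⁺ (Z=82, 78 e⁻), Tl³⁺ (Z=81, 78 e⁻), Hg²⁺ (Z=80, 78 e⁻). Si⁴⁺ < Ge⁴⁺ (same group, 1 shell fewer); Ge⁴⁺ < Pb⁴⁺ (same group, 2 shells fewer); Pb⁴⁺ < Tl³⁺ (both 78 e⁻, Z=82>81); Tl³⁺ < Hg²⁺ (isoelectronic, higher Z=81 is smaller).

Si⁴⁺ < Ge⁴⁺ < Pb⁴⁺ < Tl³⁺ < Hg²⁺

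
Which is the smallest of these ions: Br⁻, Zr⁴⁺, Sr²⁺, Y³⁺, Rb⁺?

All of these have 36 electrons (isoelectronic). With the same electron cloud, the ion with the most protons pulls it in tightest. Nuclear charges: Zr⁴⁺ (Z=40), Y³⁺ (Z=39), Sr²⁺ (Z=38), Rb⁺ (Z=37), Br⁻ (Z=35). Highest Z is smallest.

Zr⁴⁺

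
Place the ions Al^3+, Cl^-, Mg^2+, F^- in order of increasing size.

Al^3+ < Mg^2+ < F^- < Cl^-

First list Z and electron count for each: Al^3+ (Z=13, 10 e⁻), Mg^2+ (Z=12, 10 e⁻), F^- (Z=9, 10 e⁻), Cl^- (Z=17, 18 e⁻). Al^3+ < Mg^2+ (both 10 e⁻, Z=13>12); Mg^2+ < F^- (isoelectronic, higher Z=12 is smaller); F^- < Cl^- (same group, period 2 vs 3).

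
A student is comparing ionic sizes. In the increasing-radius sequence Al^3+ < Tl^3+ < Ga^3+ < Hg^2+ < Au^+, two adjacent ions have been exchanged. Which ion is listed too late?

Ga^3+

Compare adjacent ions: Ga^3+ and Tl^3+ are in one column with the same charge; the lighter period-4 ion has 2 fewer shells and is smaller — yet in this increasing list Tl^3+ sits before Ga^3+. Nothing else is reversed, so Ga^3+ should move one place to the left.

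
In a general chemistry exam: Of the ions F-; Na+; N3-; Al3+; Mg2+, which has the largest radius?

N3-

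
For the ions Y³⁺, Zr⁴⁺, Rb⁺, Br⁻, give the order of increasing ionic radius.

All of these have 36 electrons (isoelectronic). With the same electron cloud, the ion with the most protons pulls it in tightest. Nuclear charges: Zr⁴⁺ (Z=40), Y³⁺ (Z=39), Rb⁺ (Z=37), Br⁻ (Z=35). Highest Z is smallest.

Zr⁴⁺ < Y³⁺ < Rb⁺ < Br⁻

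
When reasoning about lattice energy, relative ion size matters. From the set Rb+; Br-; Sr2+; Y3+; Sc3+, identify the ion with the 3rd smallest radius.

Sr2+

Work out protons and electrons: Sc3+: 18 e⁻, Z=21, Y3+: 36 e⁻, Z=39, Sr2+: 36 e⁻, Z=38, Rb+: 36 e⁻, Z=37, Br-: 36 e⁻, Z=35. Sc3+ < Y3+ (same group, 1 shell fewer); Y3+ < Sr2+ (isoelectronic, higher Z=39 is smaller); Sr2+ < Rb+ (isoelectronic, higher Z=38 is smaller); Rb+ < Br- (isoelectronic, higher Z=37 is smaller).
Full ascending order: Sc3+ < Y3+ < Sr2+ < Rb+ < Br-. Counting from the smallest, position 3 is Sr2+.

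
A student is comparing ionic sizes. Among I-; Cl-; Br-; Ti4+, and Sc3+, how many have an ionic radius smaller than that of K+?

Ti4+: 18 e⁻, Z=22, Sc3+: 18 e⁻, Z=21, K+: 18 e⁻, Z=19, Cl-: 18 e⁻, Z=17, Br-: 36 e⁻, Z=35, I-: 54 e⁻, Z=53. Ti4+ < Sc3+ (both 18 e⁻, Z=22>21); Sc3+ < K+ (both 18 e⁻, Z=21>19); K+ < Cl- (isoelectronic, higher Z=19 is smaller); Cl- < Br- (same group, period 3 vs 4); Br- < I- (same group, period 4 vs 5).
Ordering all of them (including K+) by radius gives Ti4+ < Sc3+ < K+ < Cl- < Br- < I-. Count: 2.

2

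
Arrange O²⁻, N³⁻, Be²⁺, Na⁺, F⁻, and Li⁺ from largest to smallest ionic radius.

N³⁻ > O²⁻ > F⁻ > Na⁺ > Li⁺ > Be²⁺

Be²⁺: 2 e⁻, Z=4, Li⁺: 2 e⁻, Z=3, Na⁺: 10 e⁻, Z=11, F⁻: 10 e⁻, Z=9, O²⁻: 10 e⁻, Z=8, N³⁻: 10 e⁻, Z=7. Be²⁺ < Li⁺ (both 2 e⁻, Z=4>3); Li⁺ < Na⁺ (same group, 1 shell fewer); Na⁺ < F⁻ (both 10 e⁻, Z=11>9); F⁻ < O²⁻ (isoelectronic, higher Z=9 is smaller); O²⁻ < N³⁻ (isoelectronic, higher Z=8 is smaller).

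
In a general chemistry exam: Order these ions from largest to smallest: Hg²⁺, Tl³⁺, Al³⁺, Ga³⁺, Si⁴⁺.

Hg²⁺ > Tl³⁺ > Ga³⁺ > Al³⁺ > Si⁴⁺

Electron counts and nuclear charges: Si⁴⁺ has 10 e⁻ (Z=14), Al³⁺ has 10 e⁻ (Z=13), Ga³⁺ has 28 e⁻ (Z=31), Tl³⁺ has 78 e⁻ (Z=81), Hg²⁺ has 78 e⁻ (Z=80). Si⁴⁺ < Al³⁺ (both 10 e⁻, Z=14>13); Al³⁺ < Ga³⁺ (same group, 1 shell fewer); Ga³⁺ < Tl³⁺ (same group, period 4 vs 6); Tl³⁺ < Hg²⁺ (isoelectronic, higher Z=81 is smaller).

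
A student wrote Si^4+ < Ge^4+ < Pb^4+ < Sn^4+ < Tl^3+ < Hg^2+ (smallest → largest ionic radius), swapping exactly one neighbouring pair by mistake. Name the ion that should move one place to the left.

Scanning neighbour by neighbour, only Pb^4+/Sn^4+ violates a trend: Sn^4+ and Pb^4+ are in one column with the same charge; the lighter period-5 ion has one fewer shell and is smaller. That makes Sn^4+ the one sitting a position late relative to where it belongs.

Sn^4+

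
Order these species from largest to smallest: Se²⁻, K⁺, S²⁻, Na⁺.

First list Z and electron count for each: Na⁺ has 10 e⁻ (Z=11), K⁺ has 18 e⁻ (Z=19), S²⁻ has 18 e⁻ (Z=16), Se²⁻ has 36 e⁻ (Z=34). Na⁺ < K⁺ (same group, 1 shell fewer); K⁺ < S²⁻ (both 18 e⁻, Z=19>16); S²⁻ < Se²⁻ (same group, period 3 vs 4).

Se²⁻ > S²⁻ > K⁺ > Na⁺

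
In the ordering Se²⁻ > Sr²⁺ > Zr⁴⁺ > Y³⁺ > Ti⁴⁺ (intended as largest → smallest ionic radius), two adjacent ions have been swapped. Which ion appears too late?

Y³⁺

Compare adjacent ions: they are isoelectronic (36 e⁻) and Zr has more protons than Y (40 vs 39), making Zr⁴⁺ smaller — yet in this decreasing list Zr⁴⁺ sits before Y³⁺. Nothing else is reversed, so Y³⁺ should move one place to the left.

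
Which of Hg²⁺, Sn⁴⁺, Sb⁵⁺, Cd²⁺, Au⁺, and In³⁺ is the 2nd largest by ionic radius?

Electron counts and nuclear charges: Sb⁵⁺: 46 e⁻, Z=51, Sn⁴⁺: 46 e⁻, Z=50, In³⁺: 46 e⁻, Z=49, Cd²⁺: 46 e⁻, Z=48, Hg²⁺: 78 e⁻, Z=80, Au⁺: 78 e⁻, Z=79. Sb⁵⁺ < Sn⁴⁺ (both 46 e⁻, Z=51>50); Sn⁴⁺ < In³⁺ (isoelectronic, higher Z=50 is smaller); In³⁺ < Cd²⁺ (isoelectronic, higher Z=49 is smaller); Cd²⁺ < Hg²⁺ (same group, 1 shell fewer); Hg²⁺ < Au⁺ (both 78 e⁻, Z=80>79).
That gives Sb⁵⁺ < Sn⁴⁺ < In³⁺ < Cd²⁺ < Hg²⁺ < Au⁺. From the largest end, number 2 is Hg²⁺.

Hg²⁺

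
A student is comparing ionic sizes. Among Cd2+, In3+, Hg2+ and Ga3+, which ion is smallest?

Ga3+

Work out protons and electrons: Ga3+ (Z=31, 28 e⁻), In3+ (Z=49, 46 e⁻), Cd2+ (Z=48, 46 e⁻), Hg2+ (Z=80, 78 e⁻). Ga3+ < In3+ (same group, period 4 vs 5); In3+ < Cd2+ (isoelectronic, higher Z=49 is smaller); Cd2+ < Hg2+ (same group, 1 shell fewer).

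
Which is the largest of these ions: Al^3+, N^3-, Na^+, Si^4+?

N^3-

All of these have 10 electrons (isoelectronic). With the same electron cloud, the ion with the most protons pulls it in tightest. Nuclear charges: Si^4+ (Z=14), Al^3+ (Z=13), Na^+ (Z=11), N^3- (Z=7). Highest Z is smallest.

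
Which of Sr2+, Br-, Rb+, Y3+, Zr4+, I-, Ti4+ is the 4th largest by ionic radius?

First list Z and electron count for each: Ti4+ has 18 e⁻ (Z=22), Zr4+ has 36 e⁻ (Z=40), Y3+ has 36 e⁻ (Z=39), Sr2+ has 36 e⁻ (Z=38), Rb+ has 36 e⁻ (Z=37), Br- has 36 e⁻ (Z=35), I- has 54 e⁻ (Z=53). Ti4+ < Zr4+ (same group, period 4 vs 5); Zr4+ < Y3+ (both 36 e⁻, Z=40>39); Y3+ < Sr2+ (isoelectronic, higher Z=39 is smaller); Sr2+ < Rb+ (both 36 e⁻, Z=38>37); Rb+ < Br- (both 36 e⁻, Z=37>35); Br- < I- (same group, period 4 vs 5).
Full ascending order: Ti4+ < Zr4+ < Y3+ < Sr2+ < Rb+ < Br- < I-. Counting from the largest, position 4 is Sr2+.

Sr2+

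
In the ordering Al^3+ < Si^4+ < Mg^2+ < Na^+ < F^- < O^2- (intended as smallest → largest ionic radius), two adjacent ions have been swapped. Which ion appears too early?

Al^3+

Scanning neighbour by neighbour, only Al^3+/Si^4+ violates a trend: they are isoelectronic (10 e⁻) and Si has more protons than Al (14 vs 13), making Si^4+ smaller. That makes Al^3+ the one sitting a position early relative to where it belongs.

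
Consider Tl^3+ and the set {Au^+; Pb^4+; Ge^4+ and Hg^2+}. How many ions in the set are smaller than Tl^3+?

2

Electron counts and nuclear charges: Ge^4+ has 28 e⁻ (Z=32), Pb^4+ has 78 e⁻ (Z=82), Tl^3+ has 78 e⁻ (Z=81), Hg^2+ has 78 e⁻ (Z=80), Au^+ has 78 e⁻ (Z=79). Ge^4+ < Pb^4+ (same group, 2 shells fewer); Pb^4+ < Tl^3+ (both 78 e⁻, Z=82>81); Tl^3+ < Hg^2+ (isoelectronic, higher Z=81 is smaller); Hg^2+ < Au^+ (both 78 e⁻, Z=80>79).
Relative to Tl^3+, the ions that are smaller are Ge^4+, Pb^4+. So 2 are smaller.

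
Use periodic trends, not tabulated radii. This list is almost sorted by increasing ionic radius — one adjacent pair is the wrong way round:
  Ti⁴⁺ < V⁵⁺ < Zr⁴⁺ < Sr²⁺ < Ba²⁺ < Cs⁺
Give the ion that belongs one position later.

Ti⁴⁺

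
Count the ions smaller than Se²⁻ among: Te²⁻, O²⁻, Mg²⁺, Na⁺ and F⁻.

4

Electron counts and nuclear charges: Mg²⁺ has 10 e⁻ (Z=12), Na⁺ has 10 e⁻ (Z=11), F⁻ has 10 e⁻ (Z=9), O²⁻ has 10 e⁻ (Z=8), Se²⁻ has 36 e⁻ (Z=34), Te²⁻ has 54 e⁻ (Z=52). Mg²⁺ < Na⁺ (isoelectronic, higher Z=12 is smaller); Na⁺ < F⁻ (isoelectronic, higher Z=11 is smaller); F⁻ < O²⁻ (isoelectronic, higher Z=9 is smaller); O²⁻ < Se²⁻ (same group, 2 shells fewer); Se²⁻ < Te²⁻ (same group, period 4 vs 5).
Overall: Mg²⁺ < Na⁺ < F⁻ < O²⁻ < Se²⁻ < Te²⁻. Se²⁻ has 4 below it and 1 above. That's 4.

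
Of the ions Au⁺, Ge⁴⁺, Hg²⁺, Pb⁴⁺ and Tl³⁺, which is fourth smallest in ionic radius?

Ge⁴⁺ (Z=32, 28 e⁻), Pb⁴⁺ (Z=82, 78 e⁻), Tl³⁺ (Z=81, 78 e⁻), Hg²⁺ (Z=80, 78 e⁻), Au⁺ (Z=79, 78 e⁻). Ge⁴⁺ < Pb⁴⁺ (same group, period 4 vs 6); Pb⁴⁺ < Tl³⁺ (both 78 e⁻, Z=82>81); Tl³⁺ < Hg²⁺ (isoelectronic, higher Z=81 is smaller); Hg²⁺ < Au⁺ (isoelectronic, higher Z=80 is smaller).
Ordering: Ge⁴⁺ < Pb⁴⁺ < Tl³⁺ < Hg²⁺ < Au⁺. The fourth smallest is Hg²⁺.

Hg²⁺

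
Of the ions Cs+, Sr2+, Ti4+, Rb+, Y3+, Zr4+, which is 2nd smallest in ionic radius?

Zr4+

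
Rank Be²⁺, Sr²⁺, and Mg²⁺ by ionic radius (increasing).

Be²⁺ < Mg²⁺ < Sr²⁺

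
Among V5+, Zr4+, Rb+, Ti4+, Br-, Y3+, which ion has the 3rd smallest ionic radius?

Tabulating Z and e⁻: V5+ (Z=23, 18 e⁻), Ti4+ (Z=22, 18 e⁻), Zr4+ (Z=40, 36 e⁻), Y3+ (Z=39, 36 e⁻), Rb+ (Z=37, 36 e⁻), Br- (Z=35, 36 e⁻). V5+ < Ti4+ (isoelectronic, higher Z=23 is smaller); Ti4+ < Zr4+ (same group, 1 shell fewer); Zr4+ < Y3+ (both 36 e⁻, Z=40>39); Y3+ < Rb+ (both 36 e⁻, Z=39>37); Rb+ < Br- (both 36 e⁻, Z=37>35).
That gives V5+ < Ti4+ < Zr4+ < Y3+ < Rb+ < Br-. From the smallest end, number 3 is Zr4+.

Zr4+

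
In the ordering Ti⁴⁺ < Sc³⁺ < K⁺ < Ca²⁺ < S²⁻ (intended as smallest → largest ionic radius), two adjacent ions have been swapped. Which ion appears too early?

K⁺

Scanning neighbour by neighbour, only K⁺/Ca²⁺ violates a trend: both have 18 electrons but Z(Ca)=20 > Z(K)=19, so Ca²⁺ should be the smaller of the two. That makes K⁺ the one sitting a position early relative to where it belongs.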